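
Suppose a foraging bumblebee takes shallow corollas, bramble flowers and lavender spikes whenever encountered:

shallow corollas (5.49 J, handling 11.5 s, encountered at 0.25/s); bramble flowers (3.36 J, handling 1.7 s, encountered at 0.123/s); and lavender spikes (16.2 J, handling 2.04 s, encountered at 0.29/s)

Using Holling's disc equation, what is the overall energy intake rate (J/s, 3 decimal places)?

R = Σλ_iE_i / (1 + Σλ_ih_i)
Numerator: 0.25×5.49 + 0.123×3.36 + 0.29×16.2 = 6.484
Denominator: 1 + 0.25×11.5 + 0.123×1.7 + 0.29×2.04 = 4.676
R = 6.484/4.676 = 1.387 J/s

1.387 J/s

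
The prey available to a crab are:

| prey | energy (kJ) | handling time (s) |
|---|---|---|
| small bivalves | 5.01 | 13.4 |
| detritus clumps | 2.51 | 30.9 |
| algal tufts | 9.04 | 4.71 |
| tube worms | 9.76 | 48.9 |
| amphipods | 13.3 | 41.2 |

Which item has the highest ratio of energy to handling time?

In descending order of E/h:
algal tufts: 9.04/4.71 = 1.92 kJ/s
small bivalves: 5.01/13.4 = 0.374 kJ/s
amphipods: 13.3/41.2 = 0.323 kJ/s
tube worms: 9.76/48.9 = 0.2 kJ/s
detritus clumps: 2.51/30.9 = 0.0812 kJ/s

algal tufts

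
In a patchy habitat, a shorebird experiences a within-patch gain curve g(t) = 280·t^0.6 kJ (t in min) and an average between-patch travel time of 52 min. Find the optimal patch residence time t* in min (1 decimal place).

Maximise g(t)/(T+t): set derivative to zero → g'(t)(T+t) = g(t).
g'(t) = 0.6·280·t^-0.4. Setting 0.6·280·t^-0.4 = 280·t^0.6/(52+t) gives 0.6(52+t) = t, so 0.40·t = 0.6×52.
t* = 0.6×52/0.40 = 78 min.

78.0 min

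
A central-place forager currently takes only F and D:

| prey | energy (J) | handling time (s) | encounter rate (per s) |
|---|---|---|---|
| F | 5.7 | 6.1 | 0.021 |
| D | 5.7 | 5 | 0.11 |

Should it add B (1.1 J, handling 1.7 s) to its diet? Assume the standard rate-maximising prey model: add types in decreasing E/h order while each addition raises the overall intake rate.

Intake rate on the current diet: R = (0.021×5.7 + 0.11×5.7) / (1 + 0.021×6.1 + 0.11×5) = 0.7467/1.678 = 0.445 J/s.
Profitability of B: 1.1/1.7 = 0.6471 J/s.
Since 0.6471 > R, including B increases the long-run rate.

Yes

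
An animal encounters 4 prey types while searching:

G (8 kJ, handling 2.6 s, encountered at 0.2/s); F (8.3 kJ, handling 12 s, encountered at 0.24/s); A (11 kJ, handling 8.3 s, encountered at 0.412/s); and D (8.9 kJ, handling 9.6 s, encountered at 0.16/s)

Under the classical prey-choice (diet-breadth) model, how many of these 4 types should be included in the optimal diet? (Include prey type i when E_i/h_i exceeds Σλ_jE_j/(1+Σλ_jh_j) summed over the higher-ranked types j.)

2

Rank by E/h (kJ/s): G 3.08, A 1.33, D 0.927, F 0.692. Include each in turn until the next type's E/h falls below the running intake rate.
Rate on top 1: 1.053. A: 1.33 > 1.053 → include.
Rate on top 2: 1.241. D: 0.927 < 1.241 → exclude; stop.
Optimal diet: G, A — 2 of 4 types.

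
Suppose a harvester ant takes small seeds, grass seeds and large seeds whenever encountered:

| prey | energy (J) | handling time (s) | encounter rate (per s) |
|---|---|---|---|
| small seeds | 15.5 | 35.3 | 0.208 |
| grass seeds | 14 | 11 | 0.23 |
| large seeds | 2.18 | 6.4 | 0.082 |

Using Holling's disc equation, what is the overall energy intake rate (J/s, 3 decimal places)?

0.581 J/s

R = Σλ_iE_i / (1 + Σλ_ih_i)
Numerator: 0.208×15.5 + 0.23×14 + 0.082×2.18 = 6.623
Denominator: 1 + 0.208×35.3 + 0.23×11 + 0.082×6.4 = 11.4
R = 6.623/11.4 = 0.5811 J/s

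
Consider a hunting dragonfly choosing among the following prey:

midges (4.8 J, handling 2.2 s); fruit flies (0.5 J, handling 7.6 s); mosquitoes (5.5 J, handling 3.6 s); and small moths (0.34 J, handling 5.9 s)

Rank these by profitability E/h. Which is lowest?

small moths

Profitability E/h (J/s): midges = 4.8/2.2 = 2.18, fruit flies = 0.5/7.6 = 0.0658, mosquitoes = 5.5/3.6 = 1.53, small moths = 0.34/5.9 = 0.0576.
Ranked: midges > mosquitoes > fruit flies > small moths.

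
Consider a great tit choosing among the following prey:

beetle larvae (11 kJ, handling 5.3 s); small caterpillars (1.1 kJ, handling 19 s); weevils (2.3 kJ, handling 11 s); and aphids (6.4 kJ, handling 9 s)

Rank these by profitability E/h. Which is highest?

In descending order of E/h:
beetle larvae: 11/5.3 = 2.08 kJ/s
aphids: 6.4/9 = 0.711 kJ/s
weevils: 2.3/11 = 0.209 kJ/s
small caterpillars: 1.1/19 = 0.0579 kJ/s

beetle larvae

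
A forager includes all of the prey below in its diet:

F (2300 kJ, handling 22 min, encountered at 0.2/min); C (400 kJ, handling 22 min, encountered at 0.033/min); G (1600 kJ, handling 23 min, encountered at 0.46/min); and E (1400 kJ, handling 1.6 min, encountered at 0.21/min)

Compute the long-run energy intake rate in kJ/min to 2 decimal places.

Energy encountered per unit search time: 0.2×2300 + 0.033×400 + 0.46×1600 + 0.21×1400 = 1503 kJ/min.
Handling time per unit search time: 0.2×22 + 0.033×22 + 0.46×23 + 0.21×1.6 = 16.04.
Rate = 1503/(1 + 16.04) = 88.21 kJ/min.

88.21 kJ/min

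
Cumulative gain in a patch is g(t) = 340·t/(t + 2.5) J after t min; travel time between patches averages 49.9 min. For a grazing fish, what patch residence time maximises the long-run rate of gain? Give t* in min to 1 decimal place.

Maximise g(t)/(T+t): set derivative to zero → g'(t)(T+t) = g(t).
g'(t) = 340·2.5/(t + 2.5)². Setting 340·2.5/(t+2.5)² = 340t/[(t+2.5)(49.9+t)] gives 2.5(49.9+t) = t(t+2.5), so t² = 2.5×49.9 = 124.8.
t* = √124.8 = 11.17 min.

11.2 min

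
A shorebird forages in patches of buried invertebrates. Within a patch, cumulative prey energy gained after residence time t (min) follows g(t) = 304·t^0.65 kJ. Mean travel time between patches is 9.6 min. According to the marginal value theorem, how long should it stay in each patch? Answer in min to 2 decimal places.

17.83 min

By the marginal value theorem, leave when the instantaneous gain rate g'(t) equals the habitat-wide average g(t)/(T + t).
g'(t) = 0.65·304·t^-0.35. Setting 0.65·304·t^-0.35 = 304·t^0.65/(9.6+t) gives 0.65(9.6+t) = t, so 0.35·t = 0.65×9.6.
t* = 0.65×9.6/0.35 = 17.83 min.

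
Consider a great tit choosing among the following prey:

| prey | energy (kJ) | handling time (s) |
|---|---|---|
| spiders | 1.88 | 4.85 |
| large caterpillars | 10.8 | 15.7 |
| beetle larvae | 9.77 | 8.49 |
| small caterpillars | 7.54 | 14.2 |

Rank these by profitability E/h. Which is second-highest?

large caterpillars

Profitability E/h (kJ/s): spiders = 1.88/4.85 = 0.388, large caterpillars = 10.8/15.7 = 0.688, beetle larvae = 9.77/8.49 = 1.15, small caterpillars = 7.54/14.2 = 0.531.
Ranked: beetle larvae > large caterpillars > small caterpillars > spiders.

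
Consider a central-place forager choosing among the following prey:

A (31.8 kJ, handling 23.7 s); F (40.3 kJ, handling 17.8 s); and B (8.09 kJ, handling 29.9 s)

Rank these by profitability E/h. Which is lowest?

B

In descending order of E/h:
F: 40.3/17.8 = 2.26 kJ/s
A: 31.8/23.7 = 1.34 kJ/s
B: 8.09/29.9 = 0.271 kJ/s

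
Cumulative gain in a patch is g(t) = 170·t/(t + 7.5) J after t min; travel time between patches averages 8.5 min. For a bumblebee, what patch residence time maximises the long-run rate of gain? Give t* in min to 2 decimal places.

7.98 min

Maximise g(t)/(T+t): set derivative to zero → g'(t)(T+t) = g(t).
g'(t) = 170·7.5/(t + 7.5)². Setting 170·7.5/(t+7.5)² = 170t/[(t+7.5)(8.5+t)] gives 7.5(8.5+t) = t(t+7.5), so t² = 7.5×8.5 = 63.75.
t* = √63.75 = 7.984 min.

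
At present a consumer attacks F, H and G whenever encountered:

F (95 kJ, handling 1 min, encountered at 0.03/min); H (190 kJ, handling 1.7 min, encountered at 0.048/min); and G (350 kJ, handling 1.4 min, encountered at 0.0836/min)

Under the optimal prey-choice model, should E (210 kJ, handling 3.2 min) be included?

Yes

Current rate: (0.03×95 + 0.048×190 + 0.0836×350)/(1 + 0.03×1 + 0.048×1.7 + 0.0836×1.4) = 33.56 kJ/min.
E: E/h = 210/3.2 = 65.62 kJ/min.
65.62 > 33.56, so adding E raises the average — include it.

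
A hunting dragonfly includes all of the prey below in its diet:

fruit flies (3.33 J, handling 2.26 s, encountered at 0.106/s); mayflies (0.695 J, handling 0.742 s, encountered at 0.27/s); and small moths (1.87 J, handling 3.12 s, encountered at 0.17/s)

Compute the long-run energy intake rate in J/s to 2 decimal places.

R = (0.106×3.33 + 0.27×0.695 + 0.17×1.87) / (1 + 0.106×2.26 + 0.27×0.742 + 0.17×3.12) = 0.8585/1.97 = 0.4357 J/s.

0.44 J/s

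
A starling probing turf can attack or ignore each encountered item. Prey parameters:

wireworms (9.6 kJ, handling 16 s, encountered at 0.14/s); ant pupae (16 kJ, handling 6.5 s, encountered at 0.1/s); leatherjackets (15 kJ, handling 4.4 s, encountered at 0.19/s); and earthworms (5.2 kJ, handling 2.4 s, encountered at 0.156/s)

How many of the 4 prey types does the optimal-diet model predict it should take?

E/h in descending order: leatherjackets 3.41, ant pupae 2.46, earthworms 2.17, wireworms 0.6 kJ/s. The optimal diet is the largest prefix of this list for which every included type satisfies E_i/h_i > R on the types above it.
Rate on top 1: 1.552. ant pupae: 2.46 > 1.552 → include.
Rate on top 2: 1.79. earthworms: 2.17 > 1.79 → include.
Rate on top 3: 1.839. wireworms: 0.6 < 1.839 → exclude; stop.
Optimal diet: leatherjackets, ant pupae, earthworms — 3 of 4 types.

3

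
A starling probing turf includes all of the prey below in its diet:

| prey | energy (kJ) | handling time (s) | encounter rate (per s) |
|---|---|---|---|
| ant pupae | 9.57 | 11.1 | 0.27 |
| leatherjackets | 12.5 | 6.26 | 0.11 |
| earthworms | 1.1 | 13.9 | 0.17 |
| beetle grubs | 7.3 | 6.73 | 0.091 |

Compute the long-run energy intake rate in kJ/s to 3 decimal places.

Energy encountered per unit search time: 0.27×9.57 + 0.11×12.5 + 0.17×1.1 + 0.091×7.3 = 4.81 kJ/s.
Handling time per unit search time: 0.27×11.1 + 0.11×6.26 + 0.17×13.9 + 0.091×6.73 = 6.661.
Rate = 4.81/(1 + 6.661) = 0.6279 kJ/s.

0.628 kJ/s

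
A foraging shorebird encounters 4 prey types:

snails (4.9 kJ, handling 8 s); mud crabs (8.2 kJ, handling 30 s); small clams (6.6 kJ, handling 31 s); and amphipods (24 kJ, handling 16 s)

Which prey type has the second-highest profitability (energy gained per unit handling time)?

snails

In descending order of E/h:
amphipods: 24/16 = 1.5 kJ/s
snails: 4.9/8 = 0.613 kJ/s
mud crabs: 8.2/30 = 0.273 kJ/s
small clams: 6.6/31 = 0.213 kJ/s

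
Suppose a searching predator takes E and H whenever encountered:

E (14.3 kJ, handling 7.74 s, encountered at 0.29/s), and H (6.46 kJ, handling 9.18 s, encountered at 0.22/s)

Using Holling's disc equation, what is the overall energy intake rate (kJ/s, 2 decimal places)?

Energy encountered per unit search time: 0.29×14.3 + 0.22×6.46 = 5.568 kJ/s.
Handling time per unit search time: 0.29×7.74 + 0.22×9.18 = 4.264.
Rate = 5.568/(1 + 4.264) = 1.058 kJ/s.

1.06 kJ/s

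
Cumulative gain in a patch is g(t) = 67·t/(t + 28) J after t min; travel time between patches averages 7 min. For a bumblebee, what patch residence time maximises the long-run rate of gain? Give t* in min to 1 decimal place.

14.0 min

Maximise g(t)/(T+t): set derivative to zero → g'(t)(T+t) = g(t).
g'(t) = 67·28/(t + 28)². Setting 67·28/(t+28)² = 67t/[(t+28)(7+t)] gives 28(7+t) = t(t+28), so t² = 28×7 = 196.
t* = √196 = 14 min.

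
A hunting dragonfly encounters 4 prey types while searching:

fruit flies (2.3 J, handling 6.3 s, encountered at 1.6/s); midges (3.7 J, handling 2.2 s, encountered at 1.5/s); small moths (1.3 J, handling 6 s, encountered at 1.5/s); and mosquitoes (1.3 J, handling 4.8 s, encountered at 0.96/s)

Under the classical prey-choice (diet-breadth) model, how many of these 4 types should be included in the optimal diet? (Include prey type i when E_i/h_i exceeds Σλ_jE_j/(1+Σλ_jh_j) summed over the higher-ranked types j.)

1

E/h in descending order: midges 1.68, fruit flies 0.365, mosquitoes 0.271, small moths 0.217 J/s. The optimal diet is the largest prefix of this list for which every included type satisfies E_i/h_i > R on the types above it.
Rate on top 1: 1.291. fruit flies: 0.365 < 1.291 → exclude; stop.
Optimal diet: midges — 1 of 4 types.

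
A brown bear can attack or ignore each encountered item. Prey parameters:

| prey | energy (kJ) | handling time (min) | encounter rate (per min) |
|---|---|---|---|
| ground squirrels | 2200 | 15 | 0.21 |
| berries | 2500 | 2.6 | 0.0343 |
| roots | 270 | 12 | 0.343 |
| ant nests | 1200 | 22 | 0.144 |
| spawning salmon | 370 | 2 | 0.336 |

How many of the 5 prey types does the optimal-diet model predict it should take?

3

E/h in descending order: berries 962, spawning salmon 185, ground squirrels 147, ant nests 54.5, roots 22.5 kJ/min. The optimal diet is the largest prefix of this list for which every included type satisfies E_i/h_i > R on the types above it.
Rate on top 1: 78.73. spawning salmon: 185 > 78.73 → include.
Rate on top 2: 119.3. ground squirrels: 147 > 119.3 → include.
Rate on top 3: 136.8. ant nests: 54.5 < 136.8 → exclude; stop.
Optimal diet: berries, spawning salmon, ground squirrels — 3 of 5 types.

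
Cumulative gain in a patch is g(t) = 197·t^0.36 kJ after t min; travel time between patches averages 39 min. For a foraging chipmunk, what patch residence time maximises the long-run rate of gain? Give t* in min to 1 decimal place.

Optimal t* satisfies g'(t*) = g(t*)/(T + t*).
g'(t) = 0.36·197·t^-0.64. Setting 0.36·197·t^-0.64 = 197·t^0.36/(39+t) gives 0.36(39+t) = t, so 0.64·t = 0.36×39.
t* = 0.36×39/0.64 = 21.94 min.

21.9 min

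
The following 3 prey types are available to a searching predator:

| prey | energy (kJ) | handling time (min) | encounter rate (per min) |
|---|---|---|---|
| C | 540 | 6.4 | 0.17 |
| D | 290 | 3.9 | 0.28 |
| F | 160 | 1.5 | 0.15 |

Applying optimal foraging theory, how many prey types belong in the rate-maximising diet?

3

Rank by E/h (kJ/min): F 107, C 84.4, D 74.4. Include each in turn until the next type's E/h falls below the running intake rate.
Rate on top 1: 19.59. C: 84.4 > 19.59 → include.
Rate on top 2: 50.06. D: 74.4 > 50.06 → include.
Optimal diet: F, C, D — 3 of 3 types.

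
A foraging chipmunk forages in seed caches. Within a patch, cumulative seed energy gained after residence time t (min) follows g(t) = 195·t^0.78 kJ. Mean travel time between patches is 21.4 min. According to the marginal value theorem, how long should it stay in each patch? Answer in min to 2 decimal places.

75.87 min

Optimal t* satisfies g'(t*) = g(t*)/(T + t*).
g'(t) = 0.78·195·t^-0.22. Setting 0.78·195·t^-0.22 = 195·t^0.78/(21.4+t) gives 0.78(21.4+t) = t, so 0.22·t = 0.78×21.4.
t* = 0.78×21.4/0.22 = 75.87 min.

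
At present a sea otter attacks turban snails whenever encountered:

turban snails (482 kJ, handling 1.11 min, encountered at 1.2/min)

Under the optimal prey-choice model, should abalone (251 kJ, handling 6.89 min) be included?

No

On turban snails alone, R = ΣλE/(1+Σλh) = 578.4/2.332 = 248 kJ/min.
abalone: E/h = 251/6.89 = 36.43 kJ/min.
Since 36.43 < R, time spent handling abalone is better spent searching.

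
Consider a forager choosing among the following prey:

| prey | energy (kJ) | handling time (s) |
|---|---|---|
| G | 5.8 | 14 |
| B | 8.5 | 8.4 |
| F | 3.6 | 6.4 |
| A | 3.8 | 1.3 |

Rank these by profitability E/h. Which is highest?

A

Profitability E/h (kJ/s): G = 5.8/14 = 0.414, B = 8.5/8.4 = 1.01, F = 3.6/6.4 = 0.562, A = 3.8/1.3 = 2.92.
Ranked: A > B > F > G.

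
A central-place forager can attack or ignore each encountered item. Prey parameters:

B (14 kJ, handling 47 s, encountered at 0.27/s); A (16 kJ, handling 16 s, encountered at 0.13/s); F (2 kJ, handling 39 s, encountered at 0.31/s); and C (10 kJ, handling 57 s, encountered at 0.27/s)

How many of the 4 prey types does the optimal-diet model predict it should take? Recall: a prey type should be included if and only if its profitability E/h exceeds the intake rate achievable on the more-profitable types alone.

E/h in descending order: A 1, B 0.298, C 0.175, F 0.0513 kJ/s. The optimal diet is the largest prefix of this list for which every included type satisfies E_i/h_i > R on the types above it.
Rate on top 1: 0.6753. B: 0.298 < 0.6753 → exclude; stop.
Optimal diet: A — 1 of 4 types.

1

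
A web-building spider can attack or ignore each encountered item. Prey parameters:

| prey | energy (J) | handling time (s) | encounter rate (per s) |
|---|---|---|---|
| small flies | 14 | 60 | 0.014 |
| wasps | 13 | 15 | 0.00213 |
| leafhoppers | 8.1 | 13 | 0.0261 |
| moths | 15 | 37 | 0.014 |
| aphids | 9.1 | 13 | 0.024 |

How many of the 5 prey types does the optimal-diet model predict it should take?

4

Rank by E/h (J/s): wasps 0.867, aphids 0.7, leafhoppers 0.623, moths 0.405, small flies 0.233. Include each in turn until the next type's E/h falls below the running intake rate.
Rate on top 1: 0.02683. aphids: 0.7 > 0.02683 → include.
Rate on top 2: 0.1831. leafhoppers: 0.623 > 0.1831 → include.
Rate on top 3: 0.2718. moths: 0.405 > 0.2718 → include.
Rate on top 4: 0.3032. small flies: 0.233 < 0.3032 → exclude; stop.
Optimal diet: wasps, aphids, leafhoppers, moths — 4 of 5 types.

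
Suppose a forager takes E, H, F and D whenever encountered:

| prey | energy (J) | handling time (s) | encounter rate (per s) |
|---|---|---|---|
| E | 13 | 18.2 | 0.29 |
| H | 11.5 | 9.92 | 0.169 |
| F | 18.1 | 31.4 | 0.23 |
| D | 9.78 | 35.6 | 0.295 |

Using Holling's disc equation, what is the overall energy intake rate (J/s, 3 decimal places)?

0.497 J/s

Energy encountered per unit search time: 0.29×13 + 0.169×11.5 + 0.23×18.1 + 0.295×9.78 = 12.76 J/s.
Handling time per unit search time: 0.29×18.2 + 0.169×9.92 + 0.23×31.4 + 0.295×35.6 = 24.68.
Rate = 12.76/(1 + 24.68) = 0.497 J/s.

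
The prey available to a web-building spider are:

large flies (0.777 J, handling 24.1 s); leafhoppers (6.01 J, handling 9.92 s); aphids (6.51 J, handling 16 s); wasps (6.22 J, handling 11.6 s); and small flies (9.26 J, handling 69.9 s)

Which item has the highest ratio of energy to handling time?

leafhoppers

Profitability E/h (J/s): large flies = 0.777/24.1 = 0.0322, leafhoppers = 6.01/9.92 = 0.606, aphids = 6.51/16 = 0.407, wasps = 6.22/11.6 = 0.536, small flies = 9.26/69.9 = 0.132.
Ranked: leafhoppers > wasps > aphids > small flies > large flies.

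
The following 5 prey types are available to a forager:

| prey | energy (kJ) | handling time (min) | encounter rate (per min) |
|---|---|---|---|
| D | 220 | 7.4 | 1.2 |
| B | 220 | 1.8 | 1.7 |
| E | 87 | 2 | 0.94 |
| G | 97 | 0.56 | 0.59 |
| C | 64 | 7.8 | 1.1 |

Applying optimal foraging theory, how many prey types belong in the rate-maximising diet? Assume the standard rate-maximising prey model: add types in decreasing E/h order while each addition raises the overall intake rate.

2

Rank by E/h (kJ/min): G 173, B 122, E 43.5, D 29.7, C 8.21. Include each in turn until the next type's E/h falls below the running intake rate.
Rate on top 1: 43.02. B: 122 > 43.02 → include.
Rate on top 2: 98.22. E: 43.5 < 98.22 → exclude; stop.
Optimal diet: G, B — 2 of 5 types.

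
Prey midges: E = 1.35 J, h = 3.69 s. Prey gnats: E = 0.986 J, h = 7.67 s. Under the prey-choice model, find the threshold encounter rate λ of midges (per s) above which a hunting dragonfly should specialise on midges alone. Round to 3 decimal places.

The zero-one rule: include gnats iff E₂/h₂ > λE₁/(1+λh₁). Equality gives the switch point.
λE₁h₂ = E₂ + λE₂h₁ ⇒ λ = E₂/(E₁h₂ − E₂h₁) = 0.986/(10.35 − 3.638) = 0.1468 per s.

0.147 per s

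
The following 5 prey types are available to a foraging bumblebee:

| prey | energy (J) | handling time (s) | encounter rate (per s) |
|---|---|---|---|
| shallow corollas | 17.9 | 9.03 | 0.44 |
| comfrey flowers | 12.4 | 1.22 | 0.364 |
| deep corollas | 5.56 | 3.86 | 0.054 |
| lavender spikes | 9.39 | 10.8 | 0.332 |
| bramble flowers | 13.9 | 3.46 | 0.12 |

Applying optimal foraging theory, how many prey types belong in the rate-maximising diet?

E/h in descending order: comfrey flowers 10.2, bramble flowers 4.02, shallow corollas 1.98, deep corollas 1.44, lavender spikes 0.869 J/s. The optimal diet is the largest prefix of this list for which every included type satisfies E_i/h_i > R on the types above it.
Rate on top 1: 3.126. bramble flowers: 4.02 > 3.126 → include.
Rate on top 2: 3.325. shallow corollas: 1.98 < 3.325 → exclude; stop.
Optimal diet: comfrey flowers, bramble flowers — 2 of 5 types.

2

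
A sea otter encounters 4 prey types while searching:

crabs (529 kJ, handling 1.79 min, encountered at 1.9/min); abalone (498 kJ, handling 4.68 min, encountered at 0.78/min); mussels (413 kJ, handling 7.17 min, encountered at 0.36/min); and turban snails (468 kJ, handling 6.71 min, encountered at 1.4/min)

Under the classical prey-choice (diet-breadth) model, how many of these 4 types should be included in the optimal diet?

Rank by E/h (kJ/min): crabs 296, abalone 106, turban snails 69.7, mussels 57.6. Include each in turn until the next type's E/h falls below the running intake rate.
Rate on top 1: 228.4. abalone: 106 < 228.4 → exclude; stop.
Optimal diet: crabs — 1 of 4 types.

1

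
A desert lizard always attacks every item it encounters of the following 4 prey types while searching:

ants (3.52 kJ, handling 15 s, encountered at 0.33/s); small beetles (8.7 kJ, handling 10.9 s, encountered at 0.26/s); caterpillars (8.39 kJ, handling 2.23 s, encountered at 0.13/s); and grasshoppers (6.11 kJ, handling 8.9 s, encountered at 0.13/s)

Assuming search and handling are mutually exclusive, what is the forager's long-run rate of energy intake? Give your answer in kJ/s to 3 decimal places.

R = Σλ_iE_i / (1 + Σλ_ih_i)
Numerator: 0.33×3.52 + 0.26×8.7 + 0.13×8.39 + 0.13×6.11 = 5.309
Denominator: 1 + 0.33×15 + 0.26×10.9 + 0.13×2.23 + 0.13×8.9 = 10.23
R = 5.309/10.23 = 0.5189 kJ/s

0.519 kJ/s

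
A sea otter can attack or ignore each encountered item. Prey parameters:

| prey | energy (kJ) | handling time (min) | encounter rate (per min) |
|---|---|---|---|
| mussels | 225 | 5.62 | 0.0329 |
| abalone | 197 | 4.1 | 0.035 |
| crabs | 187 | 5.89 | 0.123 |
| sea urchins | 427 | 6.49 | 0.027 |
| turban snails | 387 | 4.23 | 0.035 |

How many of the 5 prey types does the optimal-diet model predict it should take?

E/h in descending order: turban snails 91.5, sea urchins 65.8, abalone 48, mussels 40, crabs 31.7 kJ/min. The optimal diet is the largest prefix of this list for which every included type satisfies E_i/h_i > R on the types above it.
Rate on top 1: 11.8. sea urchins: 65.8 > 11.8 → include.
Rate on top 2: 18.95. abalone: 48 > 18.95 → include.
Rate on top 3: 21.8. mussels: 40 > 21.8 → include.
Rate on top 4: 23.84. crabs: 31.7 > 23.84 → include.
Optimal diet: turban snails, sea urchins, abalone, mussels, crabs — 5 of 5 types.

5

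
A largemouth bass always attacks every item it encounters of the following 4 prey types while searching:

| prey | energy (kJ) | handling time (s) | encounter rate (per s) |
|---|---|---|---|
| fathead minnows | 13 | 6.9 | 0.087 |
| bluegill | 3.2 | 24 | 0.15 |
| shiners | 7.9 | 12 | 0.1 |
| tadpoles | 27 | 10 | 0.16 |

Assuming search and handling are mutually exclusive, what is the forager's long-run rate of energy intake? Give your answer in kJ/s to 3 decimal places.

0.840 kJ/s

Energy encountered per unit search time: 0.087×13 + 0.15×3.2 + 0.1×7.9 + 0.16×27 = 6.721 kJ/s.
Handling time per unit search time: 0.087×6.9 + 0.15×24 + 0.1×12 + 0.16×10 = 7.
Rate = 6.721/(1 + 7) = 0.8401 kJ/s.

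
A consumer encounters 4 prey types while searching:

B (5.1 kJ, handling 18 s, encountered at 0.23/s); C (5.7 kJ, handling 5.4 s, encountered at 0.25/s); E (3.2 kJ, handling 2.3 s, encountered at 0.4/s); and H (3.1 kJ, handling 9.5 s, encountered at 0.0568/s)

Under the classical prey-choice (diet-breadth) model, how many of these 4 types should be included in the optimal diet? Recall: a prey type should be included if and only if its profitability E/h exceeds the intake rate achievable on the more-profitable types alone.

2

Profitabilities (E/h, kJ/s): E 1.39, C 1.06, H 0.326, B 0.283. Add prey in this order while the next type's profitability exceeds the intake rate on those already taken.
Rate on top 1: 0.6667. C: 1.06 > 0.6667 → include.
Rate on top 2: 0.8272. H: 0.326 < 0.8272 → exclude; stop.
Optimal diet: E, C — 2 of 4 types.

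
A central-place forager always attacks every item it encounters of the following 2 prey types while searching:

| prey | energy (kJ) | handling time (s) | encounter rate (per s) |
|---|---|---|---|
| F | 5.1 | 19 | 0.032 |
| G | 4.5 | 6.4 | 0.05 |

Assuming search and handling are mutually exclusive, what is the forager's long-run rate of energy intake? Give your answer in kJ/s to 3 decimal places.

R = Σλ_iE_i / (1 + Σλ_ih_i)
Numerator: 0.032×5.1 + 0.05×4.5 = 0.3882
Denominator: 1 + 0.032×19 + 0.05×6.4 = 1.928
R = 0.3882/1.928 = 0.2013 kJ/s

0.201 kJ/s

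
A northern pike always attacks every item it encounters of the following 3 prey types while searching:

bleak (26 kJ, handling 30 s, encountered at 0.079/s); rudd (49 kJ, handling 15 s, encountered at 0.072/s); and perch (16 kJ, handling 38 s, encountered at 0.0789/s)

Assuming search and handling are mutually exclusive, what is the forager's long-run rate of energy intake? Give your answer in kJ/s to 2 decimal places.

Energy encountered per unit search time: 0.079×26 + 0.072×49 + 0.0789×16 = 6.844 kJ/s.
Handling time per unit search time: 0.079×30 + 0.072×15 + 0.0789×38 = 6.448.
Rate = 6.844/(1 + 6.448) = 0.9189 kJ/s.

0.92 kJ/s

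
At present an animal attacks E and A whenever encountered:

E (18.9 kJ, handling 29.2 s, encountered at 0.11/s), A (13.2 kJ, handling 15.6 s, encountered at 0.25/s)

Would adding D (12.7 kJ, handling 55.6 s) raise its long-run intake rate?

No

Intake rate on the current diet: R = (0.11×18.9 + 0.25×13.2) / (1 + 0.11×29.2 + 0.25×15.6) = 5.379/8.112 = 0.6631 kJ/s.
Profitability of D: 12.7/55.6 = 0.2284 kJ/s.
Since 0.2284 < R, time spent handling D is better spent searching.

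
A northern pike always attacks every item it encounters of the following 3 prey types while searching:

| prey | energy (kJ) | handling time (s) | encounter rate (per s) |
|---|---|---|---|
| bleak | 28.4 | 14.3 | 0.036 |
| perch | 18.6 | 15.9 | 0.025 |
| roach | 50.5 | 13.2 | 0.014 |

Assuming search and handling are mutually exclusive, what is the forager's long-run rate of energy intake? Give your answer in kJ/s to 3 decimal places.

R = (0.036×28.4 + 0.025×18.6 + 0.014×50.5) / (1 + 0.036×14.3 + 0.025×15.9 + 0.014×13.2) = 2.194/2.097 = 1.046 kJ/s.

1.046 kJ/s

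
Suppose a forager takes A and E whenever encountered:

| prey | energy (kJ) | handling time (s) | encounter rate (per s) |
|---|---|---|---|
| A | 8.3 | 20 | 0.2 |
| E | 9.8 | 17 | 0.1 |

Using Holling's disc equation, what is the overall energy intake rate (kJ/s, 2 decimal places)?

0.39 kJ/s

Energy encountered per unit search time: 0.2×8.3 + 0.1×9.8 = 2.64 kJ/s.
Handling time per unit search time: 0.2×20 + 0.1×17 = 5.7.
Rate = 2.64/(1 + 5.7) = 0.394 kJ/s.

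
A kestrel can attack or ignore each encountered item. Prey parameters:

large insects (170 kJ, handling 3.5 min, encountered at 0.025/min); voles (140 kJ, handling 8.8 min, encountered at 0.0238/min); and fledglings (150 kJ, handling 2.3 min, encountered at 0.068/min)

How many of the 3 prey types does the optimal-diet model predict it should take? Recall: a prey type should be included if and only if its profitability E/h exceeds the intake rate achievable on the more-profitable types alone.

E/h in descending order: fledglings 65.2, large insects 48.6, voles 15.9 kJ/min. The optimal diet is the largest prefix of this list for which every included type satisfies E_i/h_i > R on the types above it.
Rate on top 1: 8.82. large insects: 48.6 > 8.82 → include.
Rate on top 2: 11.62. voles: 15.9 > 11.62 → include.
Optimal diet: fledglings, large insects, voles — 3 of 3 types.

3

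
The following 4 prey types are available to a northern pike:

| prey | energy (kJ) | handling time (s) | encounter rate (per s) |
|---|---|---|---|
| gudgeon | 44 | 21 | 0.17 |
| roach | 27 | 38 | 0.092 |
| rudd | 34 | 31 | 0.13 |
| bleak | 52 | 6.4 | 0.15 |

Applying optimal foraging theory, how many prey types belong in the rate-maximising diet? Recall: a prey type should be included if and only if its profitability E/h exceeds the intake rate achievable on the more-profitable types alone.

E/h in descending order: bleak 8.12, gudgeon 2.1, rudd 1.1, roach 0.711 kJ/s. The optimal diet is the largest prefix of this list for which every included type satisfies E_i/h_i > R on the types above it.
Rate on top 1: 3.98. gudgeon: 2.1 < 3.98 → exclude; stop.
Optimal diet: bleak — 1 of 4 types.

1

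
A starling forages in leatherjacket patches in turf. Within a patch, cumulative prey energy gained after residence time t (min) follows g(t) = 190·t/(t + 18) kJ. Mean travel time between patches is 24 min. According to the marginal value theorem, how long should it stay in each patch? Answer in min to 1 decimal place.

Optimal t* satisfies g'(t*) = g(t*)/(T + t*).
g'(t) = 190·18/(t + 18)². Setting 190·18/(t+18)² = 190t/[(t+18)(24+t)] gives 18(24+t) = t(t+18), so t² = 18×24 = 432.
t* = √432 = 20.78 min.

20.8 min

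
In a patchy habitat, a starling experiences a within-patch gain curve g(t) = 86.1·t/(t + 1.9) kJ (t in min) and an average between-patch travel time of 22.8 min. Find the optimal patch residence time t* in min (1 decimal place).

6.6 min

Optimal t* satisfies g'(t*) = g(t*)/(T + t*).
g'(t) = 86.1·1.9/(t + 1.9)². Setting 86.1·1.9/(t+1.9)² = 86.1t/[(t+1.9)(22.8+t)] gives 1.9(22.8+t) = t(t+1.9), so t² = 1.9×22.8 = 43.32.
t* = √43.32 = 6.582 min.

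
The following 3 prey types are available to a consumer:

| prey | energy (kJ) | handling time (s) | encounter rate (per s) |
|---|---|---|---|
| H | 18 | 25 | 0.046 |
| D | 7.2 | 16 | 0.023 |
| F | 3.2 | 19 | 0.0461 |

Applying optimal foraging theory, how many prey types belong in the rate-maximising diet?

2

E/h in descending order: H 0.72, D 0.45, F 0.168 kJ/s. The optimal diet is the largest prefix of this list for which every included type satisfies E_i/h_i > R on the types above it.
Rate on top 1: 0.3851. D: 0.45 > 0.3851 → include.
Rate on top 2: 0.3946. F: 0.168 < 0.3946 → exclude; stop.
Optimal diet: H, D — 2 of 3 types.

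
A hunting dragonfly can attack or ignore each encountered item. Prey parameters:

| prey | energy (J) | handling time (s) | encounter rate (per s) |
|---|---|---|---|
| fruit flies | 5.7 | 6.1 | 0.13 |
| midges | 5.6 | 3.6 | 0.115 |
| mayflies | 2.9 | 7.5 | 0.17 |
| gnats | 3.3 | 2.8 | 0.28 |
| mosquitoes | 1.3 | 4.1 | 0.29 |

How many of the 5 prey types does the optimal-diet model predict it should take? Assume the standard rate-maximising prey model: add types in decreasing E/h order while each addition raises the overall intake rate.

3

Rank by E/h (J/s): midges 1.56, gnats 1.18, fruit flies 0.934, mayflies 0.387, mosquitoes 0.317. Include each in turn until the next type's E/h falls below the running intake rate.
Rate on top 1: 0.4554. gnats: 1.18 > 0.4554 → include.
Rate on top 2: 0.7134. fruit flies: 0.934 > 0.7134 → include.
Rate on top 3: 0.772. mayflies: 0.387 < 0.772 → exclude; stop.
Optimal diet: midges, gnats, fruit flies — 3 of 5 types.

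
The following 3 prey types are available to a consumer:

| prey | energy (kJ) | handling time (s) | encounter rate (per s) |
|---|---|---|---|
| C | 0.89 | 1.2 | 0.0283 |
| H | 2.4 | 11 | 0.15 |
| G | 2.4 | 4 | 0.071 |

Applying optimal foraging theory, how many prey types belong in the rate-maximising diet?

E/h in descending order: C 0.742, G 0.6, H 0.218 kJ/s. The optimal diet is the largest prefix of this list for which every included type satisfies E_i/h_i > R on the types above it.
Rate on top 1: 0.02436. G: 0.6 > 0.02436 → include.
Rate on top 2: 0.1484. H: 0.218 > 0.1484 → include.
Optimal diet: C, G, H — 3 of 3 types.

3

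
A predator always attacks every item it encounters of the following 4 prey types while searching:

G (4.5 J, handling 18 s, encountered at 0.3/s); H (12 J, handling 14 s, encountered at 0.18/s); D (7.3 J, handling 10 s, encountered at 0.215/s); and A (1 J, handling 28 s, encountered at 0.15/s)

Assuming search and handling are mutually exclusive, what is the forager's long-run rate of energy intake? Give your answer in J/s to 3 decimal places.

0.342 J/s

R = (0.3×4.5 + 0.18×12 + 0.215×7.3 + 0.15×1) / (1 + 0.3×18 + 0.18×14 + 0.215×10 + 0.15×28) = 5.229/15.27 = 0.3425 J/s.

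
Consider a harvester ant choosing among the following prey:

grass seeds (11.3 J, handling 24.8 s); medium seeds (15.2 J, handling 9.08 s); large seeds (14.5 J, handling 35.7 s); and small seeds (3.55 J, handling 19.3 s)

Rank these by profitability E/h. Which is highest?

medium seeds

In descending order of E/h:
medium seeds: 15.2/9.08 = 1.67 J/s
grass seeds: 11.3/24.8 = 0.456 J/s
large seeds: 14.5/35.7 = 0.406 J/s
small seeds: 3.55/19.3 = 0.184 J/s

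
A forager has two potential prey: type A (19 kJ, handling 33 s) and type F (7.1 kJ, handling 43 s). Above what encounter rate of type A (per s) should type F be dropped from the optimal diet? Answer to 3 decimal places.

0.012 per s

At the threshold, the rate on type A alone equals the profitability of type F: λ·19/(1 + λ·33) = 7.1/43 = 0.1651.
Rearranging, λ(19 − 0.1651×33) = 0.1651, so λ = 0.1651/13.55 = 0.01218 per s.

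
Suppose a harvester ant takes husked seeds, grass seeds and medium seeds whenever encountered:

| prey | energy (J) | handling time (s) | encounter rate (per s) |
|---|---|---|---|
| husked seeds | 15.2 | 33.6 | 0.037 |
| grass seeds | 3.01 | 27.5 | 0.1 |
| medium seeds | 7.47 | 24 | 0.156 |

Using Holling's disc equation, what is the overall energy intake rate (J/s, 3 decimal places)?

R = Σλ_iE_i / (1 + Σλ_ih_i)
Numerator: 0.037×15.2 + 0.1×3.01 + 0.156×7.47 = 2.029
Denominator: 1 + 0.037×33.6 + 0.1×27.5 + 0.156×24 = 8.737
R = 2.029/8.737 = 0.2322 J/s

0.232 J/s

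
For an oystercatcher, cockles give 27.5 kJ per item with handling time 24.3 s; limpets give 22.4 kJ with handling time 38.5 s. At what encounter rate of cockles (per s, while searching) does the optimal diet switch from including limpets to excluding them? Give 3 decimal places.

0.044 per s

Drop limpets once their profitability E₂/h₂ falls below the rate achievable on cockles alone: E₂/h₂ = λE₁/(1 + λh₁).
Solve for λ: λE₁h₂ = E₂(1 + λh₁) → λ(E₁h₂ − E₂h₁) = E₂ → λ = E₂/(E₁h₂ − E₂h₁).
λ = 22.4/(27.5×38.5 − 22.4×24.3) = 22.4/514.4 = 0.04354 per s.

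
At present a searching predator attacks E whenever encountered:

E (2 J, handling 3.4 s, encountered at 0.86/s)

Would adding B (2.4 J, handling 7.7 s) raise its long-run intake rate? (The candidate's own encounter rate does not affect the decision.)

No

On E alone, R = ΣλE/(1+Σλh) = 1.72/3.924 = 0.4383 J/s.
Profitability of B: 2.4/7.7 = 0.3117 J/s.
Since 0.3117 < R, time spent handling B is better spent searching.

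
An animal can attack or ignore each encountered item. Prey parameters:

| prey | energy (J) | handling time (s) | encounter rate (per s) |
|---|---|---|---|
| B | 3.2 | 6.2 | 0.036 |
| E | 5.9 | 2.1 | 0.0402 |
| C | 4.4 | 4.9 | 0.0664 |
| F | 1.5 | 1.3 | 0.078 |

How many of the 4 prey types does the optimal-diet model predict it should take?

4

E/h in descending order: E 2.81, F 1.15, C 0.898, B 0.516 J/s. The optimal diet is the largest prefix of this list for which every included type satisfies E_i/h_i > R on the types above it.
Rate on top 1: 0.2187. F: 1.15 > 0.2187 → include.
Rate on top 2: 0.2987. C: 0.898 > 0.2987 → include.
Rate on top 3: 0.4277. B: 0.516 > 0.4277 → include.
Optimal diet: E, F, C, B — 4 of 4 types.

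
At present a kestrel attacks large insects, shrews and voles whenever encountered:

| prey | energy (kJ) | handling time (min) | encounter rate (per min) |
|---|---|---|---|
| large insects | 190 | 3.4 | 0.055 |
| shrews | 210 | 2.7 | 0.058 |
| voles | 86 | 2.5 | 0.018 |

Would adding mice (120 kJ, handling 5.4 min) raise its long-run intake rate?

On large insects, shrews and voles alone, R = ΣλE/(1+Σλh) = 24.18/1.389 = 17.41 kJ/min.
mice: E/h = 120/5.4 = 22.22 kJ/min.
22.22 > 17.41, so adding mice raises the average — include it.

Yes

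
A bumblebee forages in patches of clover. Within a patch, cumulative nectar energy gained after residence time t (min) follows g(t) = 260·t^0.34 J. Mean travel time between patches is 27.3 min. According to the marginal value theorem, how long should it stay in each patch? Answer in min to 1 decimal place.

14.1 min

By the marginal value theorem, leave when the instantaneous gain rate g'(t) equals the habitat-wide average g(t)/(T + t).
g'(t) = 0.34·260·t^-0.66. Setting 0.34·260·t^-0.66 = 260·t^0.34/(27.3+t) gives 0.34(27.3+t) = t, so 0.66·t = 0.34×27.3.
t* = 0.34×27.3/0.66 = 14.06 min.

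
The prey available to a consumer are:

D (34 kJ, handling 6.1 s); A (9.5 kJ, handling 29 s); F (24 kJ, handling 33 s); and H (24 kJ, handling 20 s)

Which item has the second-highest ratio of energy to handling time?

H

In descending order of E/h:
D: 34/6.1 = 5.57 kJ/s
H: 24/20 = 1.2 kJ/s
F: 24/33 = 0.727 kJ/s
A: 9.5/29 = 0.328 kJ/s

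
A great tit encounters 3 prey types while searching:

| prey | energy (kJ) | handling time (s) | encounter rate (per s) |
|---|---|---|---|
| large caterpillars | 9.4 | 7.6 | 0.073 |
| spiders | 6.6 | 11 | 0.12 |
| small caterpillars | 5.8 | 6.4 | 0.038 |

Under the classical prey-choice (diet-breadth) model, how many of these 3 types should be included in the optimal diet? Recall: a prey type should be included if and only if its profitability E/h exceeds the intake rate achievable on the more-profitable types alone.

3

E/h in descending order: large caterpillars 1.24, small caterpillars 0.906, spiders 0.6 kJ/s. The optimal diet is the largest prefix of this list for which every included type satisfies E_i/h_i > R on the types above it.
Rate on top 1: 0.4413. small caterpillars: 0.906 > 0.4413 → include.
Rate on top 2: 0.5042. spiders: 0.6 > 0.5042 → include.
Optimal diet: large caterpillars, small caterpillars, spiders — 3 of 3 types.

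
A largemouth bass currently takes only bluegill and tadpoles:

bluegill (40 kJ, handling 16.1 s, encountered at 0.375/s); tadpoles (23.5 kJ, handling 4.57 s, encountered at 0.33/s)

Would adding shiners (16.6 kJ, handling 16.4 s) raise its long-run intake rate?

No

On bluegill and tadpoles alone, R = ΣλE/(1+Σλh) = 22.76/8.546 = 2.663 kJ/s.
Profitability of shiners: 16.6/16.4 = 1.012 kJ/s.
1.012 < 2.663, so adding shiners would lower the average — exclude it.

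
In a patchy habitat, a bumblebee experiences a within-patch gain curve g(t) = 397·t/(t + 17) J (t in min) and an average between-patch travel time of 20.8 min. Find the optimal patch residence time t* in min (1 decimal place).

Maximise g(t)/(T+t): set derivative to zero → g'(t)(T+t) = g(t).
g'(t) = 397·17/(t + 17)². Setting 397·17/(t+17)² = 397t/[(t+17)(20.8+t)] gives 17(20.8+t) = t(t+17), so t² = 17×20.8 = 353.6.
t* = √353.6 = 18.8 min.

18.8 min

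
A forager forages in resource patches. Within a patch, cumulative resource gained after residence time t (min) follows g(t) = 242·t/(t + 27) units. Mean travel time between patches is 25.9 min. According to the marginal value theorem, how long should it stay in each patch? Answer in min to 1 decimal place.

Optimal t* satisfies g'(t*) = g(t*)/(T + t*).
g'(t) = 242·27/(t + 27)². Setting 242·27/(t+27)² = 242t/[(t+27)(25.9+t)] gives 27(25.9+t) = t(t+27), so t² = 27×25.9 = 699.3.
t* = √699.3 = 26.44 min.

26.4 min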